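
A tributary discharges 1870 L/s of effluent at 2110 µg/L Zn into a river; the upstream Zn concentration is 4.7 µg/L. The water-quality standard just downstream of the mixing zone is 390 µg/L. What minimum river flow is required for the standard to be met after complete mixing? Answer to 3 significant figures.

Set C_mix = 390: (Q·4.700 + 1870·2110) / (Q + 1870) = 390
→ Q = 1870·(2110 − 390)/(390 − 4.700) = 8348 L/s.

8350 L/s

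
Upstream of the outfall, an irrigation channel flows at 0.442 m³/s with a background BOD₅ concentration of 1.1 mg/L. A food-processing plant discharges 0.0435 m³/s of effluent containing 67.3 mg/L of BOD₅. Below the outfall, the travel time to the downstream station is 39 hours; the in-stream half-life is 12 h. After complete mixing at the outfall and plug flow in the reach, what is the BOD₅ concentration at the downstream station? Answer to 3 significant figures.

0.739 mg/L

After mixing, C = (0.4420·1.100 + 0.04350·67.30) / 0.4855 = 3.414/0.4855 = 7.031 mg/L.
Half-life 12 h → k = ln 2 / 12 = 0.05776 h⁻¹ = 1.386 d⁻¹.
Decay over the reach: 7.031·exp(−kt) = 7.031·0.1051 = 0.7391 mg/L.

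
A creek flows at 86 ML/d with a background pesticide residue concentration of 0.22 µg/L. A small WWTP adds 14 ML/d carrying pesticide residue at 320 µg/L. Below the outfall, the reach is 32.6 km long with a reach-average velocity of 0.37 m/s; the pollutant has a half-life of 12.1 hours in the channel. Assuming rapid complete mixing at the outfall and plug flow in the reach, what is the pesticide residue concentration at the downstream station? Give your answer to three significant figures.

Mass balance: C = (86.00·0.2200 + 14.00·320.0) / 100.0 = 4499/100.0 = 44.99 µg/L.
Travel time t = 32.6·1000 / 0.37 = 88110 s = 24.47 h.
Half-life 12.1 h → k = ln 2 / 12.1 = 0.05728 h⁻¹ = 1.375 d⁻¹.
First-order decay: C = 44.99·exp(−k·t) = 44.99·0.2461 = 11.07 µg/L.

11.1 µg/L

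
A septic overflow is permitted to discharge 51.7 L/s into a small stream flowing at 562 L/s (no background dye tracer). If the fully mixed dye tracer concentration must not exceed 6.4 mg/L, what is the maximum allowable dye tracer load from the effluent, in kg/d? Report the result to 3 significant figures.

Mass balance at the limit: 562.0·0 + 51.70·Cₑ = 613.7·6.4 → Cₑ = 75.97 mg/L.
51.70 L/s = 0.05170 m³/s. Load = 0.05170 m³/s × 75.97 g/m³ × 86 400 s/d = 339.4 kg/d.

339 kg/d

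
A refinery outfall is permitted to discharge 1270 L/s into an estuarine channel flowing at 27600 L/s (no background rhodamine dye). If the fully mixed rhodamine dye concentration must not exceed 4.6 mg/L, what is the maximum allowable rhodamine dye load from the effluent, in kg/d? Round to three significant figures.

11500 kg/d

Mass balance at the limit: 27600·0 + 1270·Cₑ = 28870·4.6 → Cₑ = 104.6 mg/L.
1270 L/s = 1.270 m³/s. Load = 1.270 m³/s × 104.6 g/m³ × 86 400 s/d = 11470 kg/d.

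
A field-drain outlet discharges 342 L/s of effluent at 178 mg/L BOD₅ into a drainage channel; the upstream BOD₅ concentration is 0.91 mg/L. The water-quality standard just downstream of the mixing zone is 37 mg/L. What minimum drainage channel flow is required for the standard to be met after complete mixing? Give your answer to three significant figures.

Set C_mix = 37: (Q·0.9100 + 342.0·178.0) / (Q + 342.0) = 37
→ Q = 342.0·(178.0 − 37)/(37 − 0.9100) = 1336 L/s.

1340 L/s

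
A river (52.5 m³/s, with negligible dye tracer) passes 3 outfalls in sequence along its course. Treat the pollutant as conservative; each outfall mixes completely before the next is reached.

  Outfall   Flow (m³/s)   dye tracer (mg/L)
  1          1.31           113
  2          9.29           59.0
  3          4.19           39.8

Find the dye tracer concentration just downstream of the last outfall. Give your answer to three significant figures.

12.8 mg/L

Outfall 1: combined Q = 53.81 m³/s; C = (52.50·0 + 1.310·113.0)/53.81 = 2.751 mg/L.
Outfall 2: combined Q = 63.10 m³/s; C = (53.81·2.751 + 9.290·59.00)/63.10 = 11.03 mg/L.
Outfall 3: combined Q = 67.29 m³/s; C = (63.10·11.03 + 4.190·39.80)/67.29 = 12.82 mg/L.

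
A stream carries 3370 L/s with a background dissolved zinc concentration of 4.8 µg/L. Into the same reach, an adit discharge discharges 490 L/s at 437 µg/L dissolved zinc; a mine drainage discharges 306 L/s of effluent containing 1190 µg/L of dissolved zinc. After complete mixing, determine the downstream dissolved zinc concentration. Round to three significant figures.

143 µg/L

After mixing, C = (3370·4.800 + 490.0·437.0 + 306.0·1190) / 4166 = 594400/4166 = 142.7 µg/L.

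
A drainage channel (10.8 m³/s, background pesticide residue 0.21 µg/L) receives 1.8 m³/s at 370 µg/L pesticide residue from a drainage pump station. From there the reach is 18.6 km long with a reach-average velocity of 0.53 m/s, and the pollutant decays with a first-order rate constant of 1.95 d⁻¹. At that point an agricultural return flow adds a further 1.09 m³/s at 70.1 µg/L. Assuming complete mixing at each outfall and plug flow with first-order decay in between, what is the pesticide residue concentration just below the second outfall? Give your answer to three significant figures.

Flow-weighted average: C = (10.80·0.2100 + 1.800·370.0) / 12.60 = 668.3/12.60 = 53.04 µg/L; combined flow 12.60 m³/s.
Travel time t = 18.6·1000 / 0.53 = 35090 s = 9.748 h.
First-order decay: C = 53.04·exp(−k·t) = 53.04·0.4529 = 24.02 µg/L.
Second outfall: C = (12.60·24.02 + 1.090·70.10)/13.69 = 27.69 µg/L.

27.7 µg/L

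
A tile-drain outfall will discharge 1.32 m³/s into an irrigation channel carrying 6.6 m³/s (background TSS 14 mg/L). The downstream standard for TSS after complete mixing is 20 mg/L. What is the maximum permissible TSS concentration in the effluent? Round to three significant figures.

At the limit, (Qr·Cr + Qe·Cₑ)/(Qr + Qe) = 20:
Cₑ = (7.920·20 − 6.600·14.00) / 1.320 = 50.00 mg/L.

50.0 mg/L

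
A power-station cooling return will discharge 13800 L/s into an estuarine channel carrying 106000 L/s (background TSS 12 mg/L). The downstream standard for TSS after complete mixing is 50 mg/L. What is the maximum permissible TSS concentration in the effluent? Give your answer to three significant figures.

At the limit, (Qr·Cr + Qe·Cₑ)/(Qr + Qe) = 50:
Cₑ = (119800·50 − 106000·12.00) / 13800 = 341.9 mg/L.

342 mg/L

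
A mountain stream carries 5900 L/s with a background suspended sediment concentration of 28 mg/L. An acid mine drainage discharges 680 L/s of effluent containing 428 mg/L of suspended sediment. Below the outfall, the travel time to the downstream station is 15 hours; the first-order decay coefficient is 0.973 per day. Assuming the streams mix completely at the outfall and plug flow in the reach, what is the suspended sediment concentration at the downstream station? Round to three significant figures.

37.7 mg/L

After mixing, C = (5900·28.00 + 680.0·428.0) / 6580 = 456200/6580 = 69.34 mg/L.
Decay over the reach: 69.34·exp(−kt) = 69.34·0.5444 = 37.75 mg/L.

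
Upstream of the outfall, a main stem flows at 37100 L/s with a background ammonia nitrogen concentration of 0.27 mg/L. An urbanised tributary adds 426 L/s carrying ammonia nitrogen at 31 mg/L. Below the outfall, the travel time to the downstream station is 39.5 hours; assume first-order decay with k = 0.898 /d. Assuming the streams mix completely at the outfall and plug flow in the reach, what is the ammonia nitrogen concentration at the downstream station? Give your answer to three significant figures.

0.141 mg/L

Mass balance: C = (37100·0.2700 + 426.0·31.00) / 37530 = 23220/37530 = 0.6189 mg/L.
Applying C = C₀e^(−kt): 0.6189 × 0.2281 = 0.1412 mg/L.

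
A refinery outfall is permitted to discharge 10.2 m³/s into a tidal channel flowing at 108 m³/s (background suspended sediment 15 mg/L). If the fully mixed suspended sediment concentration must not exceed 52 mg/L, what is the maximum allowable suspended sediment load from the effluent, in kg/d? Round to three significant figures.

Mass balance at the limit: 108.0·15.00 + 10.20·Cₑ = 118.2·52 → Cₑ = 443.8 mg/L.
Load = 10.20 m³/s × 443.8 g/m³ × 86 400 s/d = 391100 kg/d.

391000 kg/d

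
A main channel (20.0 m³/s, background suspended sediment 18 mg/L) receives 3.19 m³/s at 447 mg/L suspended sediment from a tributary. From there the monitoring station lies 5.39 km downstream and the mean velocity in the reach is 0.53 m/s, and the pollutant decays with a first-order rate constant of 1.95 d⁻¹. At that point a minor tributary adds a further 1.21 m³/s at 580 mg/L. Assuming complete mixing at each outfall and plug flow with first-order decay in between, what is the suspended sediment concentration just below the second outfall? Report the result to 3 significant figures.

86.9 mg/L

Mass balance: C = (20.00·18.00 + 3.190·447.0) / 23.19 = 1786/23.19 = 77.01 mg/L; combined flow 23.19 m³/s.
Travel time t = 5.39·1000 / 0.53 = 10170 s = 2.825 h.
First-order decay: C = 77.01·exp(−k·t) = 77.01·0.7949 = 61.22 mg/L.
Second outfall: C = (23.19·61.22 + 1.210·580.0)/24.40 = 86.94 mg/L.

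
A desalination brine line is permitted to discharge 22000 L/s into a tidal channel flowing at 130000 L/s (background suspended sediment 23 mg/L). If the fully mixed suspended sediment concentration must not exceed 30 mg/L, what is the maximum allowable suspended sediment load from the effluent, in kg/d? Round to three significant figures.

Mass balance at the limit: 130000·23.00 + 22000·Cₑ = 152000·30 → Cₑ = 71.36 mg/L.
22000 L/s = 22.00 m³/s. Load = 22.00 m³/s × 71.36 g/m³ × 86 400 s/d = 135600 kg/d.

136000 kg/d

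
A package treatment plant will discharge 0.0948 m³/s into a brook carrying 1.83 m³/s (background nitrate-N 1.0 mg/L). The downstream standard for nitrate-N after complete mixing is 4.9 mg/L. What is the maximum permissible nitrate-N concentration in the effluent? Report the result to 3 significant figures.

80.2 mg/L

At the limit, (Qr·Cr + Qe·Cₑ)/(Qr + Qe) = 4.9:
Cₑ = (1.925·4.9 − 1.830·1.000) / 0.09480 = 80.18 mg/L.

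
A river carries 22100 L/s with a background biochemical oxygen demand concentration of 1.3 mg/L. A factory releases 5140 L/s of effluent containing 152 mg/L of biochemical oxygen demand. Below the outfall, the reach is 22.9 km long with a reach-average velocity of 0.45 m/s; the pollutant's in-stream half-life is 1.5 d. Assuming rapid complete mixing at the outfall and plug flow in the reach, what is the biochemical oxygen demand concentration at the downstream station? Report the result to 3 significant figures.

Mass balance: C = (22100·1.300 + 5140·152.0) / 27240 = 810000/27240 = 29.74 mg/L.
Travel time t = 22.9·1000 / 0.45 = 50890 s = 14.14 h.
Half-life 1.5 d → k = ln 2 / 1.5 = 0.4621 d⁻¹.
After decay, C = 29.74 × e^(−kt) = 29.74 × 0.7617 = 22.65 mg/L.

22.7 mg/L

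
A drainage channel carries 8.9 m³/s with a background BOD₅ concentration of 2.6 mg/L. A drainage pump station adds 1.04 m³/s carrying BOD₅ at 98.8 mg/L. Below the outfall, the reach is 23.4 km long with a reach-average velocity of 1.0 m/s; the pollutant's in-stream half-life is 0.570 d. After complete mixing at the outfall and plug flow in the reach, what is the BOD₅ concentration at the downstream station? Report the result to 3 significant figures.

9.11 mg/L

After mixing, C = (8.900·2.600 + 1.040·98.80) / 9.940 = 125.9/9.940 = 12.67 mg/L.
Travel time t = 23.4·1000 / 1.0 = 23400 s = 6.500 h.
Half-life 0.570 d → k = ln 2 / 0.570 = 1.216 d⁻¹.
After decay, C = 12.67 × e^(−kt) = 12.67 × 0.7194 = 9.111 mg/L.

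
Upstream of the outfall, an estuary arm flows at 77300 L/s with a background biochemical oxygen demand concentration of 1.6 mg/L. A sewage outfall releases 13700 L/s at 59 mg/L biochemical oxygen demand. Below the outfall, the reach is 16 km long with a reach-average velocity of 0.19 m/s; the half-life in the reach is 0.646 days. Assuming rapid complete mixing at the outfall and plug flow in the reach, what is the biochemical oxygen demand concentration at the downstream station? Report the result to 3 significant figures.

Flow-weighted average: C = (77300·1.600 + 13700·59.00) / 91000 = 932000/91000 = 10.24 mg/L.
Travel time t = 16·1000 / 0.19 = 84210 s = 23.39 h.
Half-life 0.646 d → k = ln 2 / 0.646 = 1.073 d⁻¹.
After decay, C = 10.24 × e^(−kt) = 10.24 × 0.3514 = 3.599 mg/L.

3.60 mg/L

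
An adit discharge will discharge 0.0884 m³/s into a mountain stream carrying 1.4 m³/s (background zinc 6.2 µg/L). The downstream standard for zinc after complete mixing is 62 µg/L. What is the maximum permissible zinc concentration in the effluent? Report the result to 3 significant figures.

At the limit, (Qr·Cr + Qe·Cₑ)/(Qr + Qe) = 62:
Cₑ = (1.488·62 − 1.400·6.200) / 0.08840 = 945.7 µg/L.

946 µg/L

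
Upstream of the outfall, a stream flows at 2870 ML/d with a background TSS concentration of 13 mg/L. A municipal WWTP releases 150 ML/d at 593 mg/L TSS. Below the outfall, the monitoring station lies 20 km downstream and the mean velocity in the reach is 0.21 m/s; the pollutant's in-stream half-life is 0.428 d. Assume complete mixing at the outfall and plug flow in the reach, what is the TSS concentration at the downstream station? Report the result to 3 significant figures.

7.01 mg/L

Conservation of mass: C = (2870·13.00 + 150.0·593.0) / 3020 = 126300/3020 = 41.81 mg/L.
Travel time t = 20·1000 / 0.21 = 95240 s = 26.46 h.
Half-life 0.428 d → k = ln 2 / 0.428 = 1.620 d⁻¹.
First-order decay: C = 41.81·exp(−k·t) = 41.81·0.1678 = 7.014 mg/L.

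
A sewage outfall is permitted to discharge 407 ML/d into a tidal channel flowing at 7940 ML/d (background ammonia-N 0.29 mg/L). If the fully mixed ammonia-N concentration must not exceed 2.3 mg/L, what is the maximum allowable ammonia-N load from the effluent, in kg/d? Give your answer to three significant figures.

16900 kg/d

Mass balance at the limit: 7940·0.2900 + 407.0·Cₑ = 8347·2.3 → Cₑ = 41.51 mg/L.
407.0 ML/d = 4.711 m³/s. Load = 4.711 m³/s × 41.51 g/m³ × 86 400 s/d = 16900 kg/d.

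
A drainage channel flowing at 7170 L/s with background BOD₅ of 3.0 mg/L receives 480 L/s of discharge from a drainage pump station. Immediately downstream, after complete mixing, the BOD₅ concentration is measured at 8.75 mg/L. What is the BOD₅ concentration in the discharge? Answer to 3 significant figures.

Mass balance: 7170·3.000 + 480.0·Cₑ = 7650·8.750
→ Cₑ = (7650·8.750 − 7170·3.000) / 480.0 = 94.64 mg/L.

94.6 mg/L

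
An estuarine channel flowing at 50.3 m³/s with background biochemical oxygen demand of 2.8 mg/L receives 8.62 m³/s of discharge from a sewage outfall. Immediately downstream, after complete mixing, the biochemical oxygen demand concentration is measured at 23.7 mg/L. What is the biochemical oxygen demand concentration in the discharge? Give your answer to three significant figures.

Mass balance: 50.30·2.800 + 8.620·Cₑ = 58.92·23.70
→ Cₑ = (58.92·23.70 − 50.30·2.800) / 8.620 = 145.7 mg/L.

146 mg/L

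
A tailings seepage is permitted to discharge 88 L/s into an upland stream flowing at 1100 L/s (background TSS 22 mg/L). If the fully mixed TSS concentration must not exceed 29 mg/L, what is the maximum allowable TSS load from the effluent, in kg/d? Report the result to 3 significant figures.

886 kg/d

Mass balance at the limit: 1100·22.00 + 88.00·Cₑ = 1188·29 → Cₑ = 116.5 mg/L.
88.00 L/s = 0.08800 m³/s. Load = 0.08800 m³/s × 116.5 g/m³ × 86 400 s/d = 885.8 kg/d.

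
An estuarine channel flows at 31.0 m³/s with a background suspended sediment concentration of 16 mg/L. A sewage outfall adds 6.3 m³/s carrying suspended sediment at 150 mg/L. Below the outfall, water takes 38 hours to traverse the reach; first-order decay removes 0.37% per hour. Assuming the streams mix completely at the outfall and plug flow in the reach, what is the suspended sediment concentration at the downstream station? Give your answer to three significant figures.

Mixed concentration C = ΣQC/ΣQ = (31.00·16.00 + 6.300·150.0) / 37.30 = 1441/37.30 = 38.63 mg/L.
0.37%/h lost → k = −ln(1 − 0.0037) = 0.003707 h⁻¹.
After decay, C = 38.63 × e^(−kt) = 38.63 × 0.8686 = 33.56 mg/L.

33.6 mg/L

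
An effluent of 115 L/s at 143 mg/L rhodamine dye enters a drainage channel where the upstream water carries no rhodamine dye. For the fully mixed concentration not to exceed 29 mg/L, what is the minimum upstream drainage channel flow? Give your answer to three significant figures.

452 L/s

Set C_mix = 29: (Q·0 + 115.0·143.0) / (Q + 115.0) = 29
→ Q = 115.0·(143.0 − 29)/(29 − 0) = 452.1 L/s.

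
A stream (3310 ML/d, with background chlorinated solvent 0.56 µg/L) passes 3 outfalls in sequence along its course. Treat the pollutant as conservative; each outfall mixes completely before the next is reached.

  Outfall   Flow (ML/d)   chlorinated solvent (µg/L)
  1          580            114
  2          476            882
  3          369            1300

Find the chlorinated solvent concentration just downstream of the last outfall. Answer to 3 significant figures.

After outfall 1: Q = 3310 + 580.0 = 3890 ML/d; C = (3310·0.5600 + 580.0·114.0)/3890 = 17.47 µg/L.
After outfall 2: Q = 3890 + 476.0 = 4366 ML/d; C = (3890·17.47 + 476.0·882.0)/4366 = 111.7 µg/L.
After outfall 3: Q = 4366 + 369.0 = 4735 ML/d; C = (4366·111.7 + 369.0·1300)/4735 = 204.3 µg/L.

204 µg/L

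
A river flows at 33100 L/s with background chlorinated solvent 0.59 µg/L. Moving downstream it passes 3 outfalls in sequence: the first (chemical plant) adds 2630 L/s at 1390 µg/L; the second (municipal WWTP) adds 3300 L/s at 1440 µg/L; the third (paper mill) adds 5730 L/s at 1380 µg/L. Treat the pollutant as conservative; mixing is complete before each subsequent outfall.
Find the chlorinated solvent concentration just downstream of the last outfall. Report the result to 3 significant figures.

365 µg/L

Outfall 1: combined Q = 35730 L/s; C = (33100·0.5900 + 2630·1390)/35730 = 102.9 µg/L.
Outfall 2: combined Q = 39030 L/s; C = (35730·102.9 + 3300·1440)/39030 = 215.9 µg/L.
Outfall 3: combined Q = 44760 L/s; C = (39030·215.9 + 5730·1380)/44760 = 364.9 µg/L.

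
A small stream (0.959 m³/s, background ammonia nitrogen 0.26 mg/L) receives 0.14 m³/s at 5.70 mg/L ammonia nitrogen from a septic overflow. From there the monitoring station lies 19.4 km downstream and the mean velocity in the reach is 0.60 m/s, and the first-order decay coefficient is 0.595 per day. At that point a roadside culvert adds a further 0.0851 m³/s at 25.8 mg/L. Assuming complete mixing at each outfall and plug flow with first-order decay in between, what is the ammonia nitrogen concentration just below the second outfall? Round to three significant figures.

Conservation of mass: C = (0.9590·0.2600 + 0.1400·5.700) / 1.099 = 1.047/1.099 = 0.9530 mg/L; combined flow 1.099 m³/s.
Travel time t = 19.4·1000 / 0.60 = 32330 s = 8.981 h.
Decay over the reach: 0.9530·exp(−kt) = 0.9530·0.8004 = 0.7628 mg/L.
At the second outfall, C = (1.099·0.7628 + 0.08510·25.80) / (1.099 + 0.08510) = 2.562 mg/L.

2.56 mg/L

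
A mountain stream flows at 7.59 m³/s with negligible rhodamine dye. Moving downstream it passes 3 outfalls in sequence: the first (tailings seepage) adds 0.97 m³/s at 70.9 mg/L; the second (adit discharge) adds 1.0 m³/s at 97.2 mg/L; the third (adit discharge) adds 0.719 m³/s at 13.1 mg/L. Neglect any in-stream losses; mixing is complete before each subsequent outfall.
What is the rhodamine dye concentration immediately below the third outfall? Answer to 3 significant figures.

Outfall 1: combined Q = 8.560 m³/s; C = (7.590·0 + 0.9700·70.90)/8.560 = 8.034 mg/L.
Outfall 2: combined Q = 9.560 m³/s; C = (8.560·8.034 + 1.000·97.20)/9.560 = 17.36 mg/L.
Outfall 3: combined Q = 10.28 m³/s; C = (9.560·17.36 + 0.7190·13.10)/10.28 = 17.06 mg/L.

17.1 mg/L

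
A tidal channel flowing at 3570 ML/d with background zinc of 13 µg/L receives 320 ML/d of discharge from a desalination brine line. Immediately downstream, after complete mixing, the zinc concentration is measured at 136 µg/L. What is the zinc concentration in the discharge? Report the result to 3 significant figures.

1510 µg/L

Mass balance: 3570·13.00 + 320.0·Cₑ = 3890·136.0
→ Cₑ = (3890·136.0 − 3570·13.00) / 320.0 = 1508 µg/L.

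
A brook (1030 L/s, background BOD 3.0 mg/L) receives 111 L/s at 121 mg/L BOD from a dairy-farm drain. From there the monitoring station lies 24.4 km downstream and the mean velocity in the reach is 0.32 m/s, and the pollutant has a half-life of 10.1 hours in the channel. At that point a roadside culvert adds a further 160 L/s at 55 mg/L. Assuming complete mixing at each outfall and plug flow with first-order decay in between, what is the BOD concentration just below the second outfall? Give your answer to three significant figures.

Mass balance: C = (1030·3.000 + 111.0·121.0) / 1141 = 16520/1141 = 14.48 mg/L; combined flow 1141 L/s.
Travel time t = 24.4·1000 / 0.32 = 76250 s = 21.18 h.
Half-life 10.1 h → k = ln 2 / 10.1 = 0.06863 h⁻¹ = 1.647 d⁻¹.
Decay over the reach: 14.48·exp(−kt) = 14.48·0.2337 = 3.384 mg/L.
At the second outfall, C = (1141·3.384 + 160.0·55.00) / (1141 + 160.0) = 9.732 mg/L.

9.73 mg/L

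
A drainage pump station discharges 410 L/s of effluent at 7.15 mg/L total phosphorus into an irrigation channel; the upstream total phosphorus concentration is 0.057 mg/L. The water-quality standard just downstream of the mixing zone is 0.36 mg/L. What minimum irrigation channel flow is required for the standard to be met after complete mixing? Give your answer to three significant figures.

Set C_mix = 0.36: (Q·0.05700 + 410.0·7.150) / (Q + 410.0) = 0.36
→ Q = 410.0·(7.150 − 0.36)/(0.36 − 0.05700) = 9188 L/s.

9190 L/s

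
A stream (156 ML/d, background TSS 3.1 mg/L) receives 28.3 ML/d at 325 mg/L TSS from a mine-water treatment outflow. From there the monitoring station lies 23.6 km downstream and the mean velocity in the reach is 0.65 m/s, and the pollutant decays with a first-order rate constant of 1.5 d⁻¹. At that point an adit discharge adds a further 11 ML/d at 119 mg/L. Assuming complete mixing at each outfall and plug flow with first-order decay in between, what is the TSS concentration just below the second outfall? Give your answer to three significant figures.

33.1 mg/L

Conservation of mass: C = (156.0·3.100 + 28.30·325.0) / 184.3 = 9681/184.3 = 52.53 mg/L; combined flow 184.3 ML/d.
Travel time t = 23.6·1000 / 0.65 = 36310 s = 10.09 h.
After decay, C = 52.53 × e^(−kt) = 52.53 × 0.5324 = 27.97 mg/L.
Second outfall: C = (184.3·27.97 + 11.00·119.0)/195.3 = 33.09 mg/L.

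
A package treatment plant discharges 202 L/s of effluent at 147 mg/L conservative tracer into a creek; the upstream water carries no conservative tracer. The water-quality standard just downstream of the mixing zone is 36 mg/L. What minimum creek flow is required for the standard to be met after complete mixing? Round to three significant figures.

623 L/s

Set C_mix = 36: (Q·0 + 202.0·147.0) / (Q + 202.0) = 36
→ Q = 202.0·(147.0 − 36)/(36 − 0) = 622.8 L/s.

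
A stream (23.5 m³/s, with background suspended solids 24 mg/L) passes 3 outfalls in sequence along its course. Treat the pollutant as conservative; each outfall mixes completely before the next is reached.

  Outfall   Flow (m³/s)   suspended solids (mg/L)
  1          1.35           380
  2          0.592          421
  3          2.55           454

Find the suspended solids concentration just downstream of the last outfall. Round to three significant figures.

After outfall 1: Q = 23.50 + 1.350 = 24.85 m³/s; C = (23.50·24.00 + 1.350·380.0)/24.85 = 43.34 mg/L.
After outfall 2: Q = 24.85 + 0.5920 = 25.44 m³/s; C = (24.85·43.34 + 0.5920·421.0)/25.44 = 52.13 mg/L.
After outfall 3: Q = 25.44 + 2.550 = 27.99 m³/s; C = (25.44·52.13 + 2.550·454.0)/27.99 = 88.74 mg/L.

88.7 mg/L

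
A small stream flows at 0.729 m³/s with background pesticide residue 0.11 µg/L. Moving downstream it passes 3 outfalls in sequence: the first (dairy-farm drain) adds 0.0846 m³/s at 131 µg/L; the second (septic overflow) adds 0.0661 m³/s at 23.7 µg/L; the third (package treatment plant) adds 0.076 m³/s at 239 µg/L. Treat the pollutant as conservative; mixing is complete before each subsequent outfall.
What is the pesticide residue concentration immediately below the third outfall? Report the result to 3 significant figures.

After outfall 1: Q = 0.7290 + 0.08460 = 0.8136 m³/s; C = (0.7290·0.1100 + 0.08460·131.0)/0.8136 = 13.72 µg/L.
After outfall 2: Q = 0.8136 + 0.06610 = 0.8797 m³/s; C = (0.8136·13.72 + 0.06610·23.70)/0.8797 = 14.47 µg/L.
After outfall 3: Q = 0.8797 + 0.07600 = 0.9557 m³/s; C = (0.8797·14.47 + 0.07600·239.0)/0.9557 = 32.33 µg/L.

32.3 µg/L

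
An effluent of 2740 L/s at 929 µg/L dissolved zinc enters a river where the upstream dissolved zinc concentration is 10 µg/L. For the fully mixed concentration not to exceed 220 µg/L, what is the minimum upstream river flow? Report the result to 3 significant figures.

Set C_mix = 220: (Q·10.00 + 2740·929.0) / (Q + 2740) = 220
→ Q = 2740·(929.0 − 220)/(220 − 10.00) = 9251 L/s.

9250 L/s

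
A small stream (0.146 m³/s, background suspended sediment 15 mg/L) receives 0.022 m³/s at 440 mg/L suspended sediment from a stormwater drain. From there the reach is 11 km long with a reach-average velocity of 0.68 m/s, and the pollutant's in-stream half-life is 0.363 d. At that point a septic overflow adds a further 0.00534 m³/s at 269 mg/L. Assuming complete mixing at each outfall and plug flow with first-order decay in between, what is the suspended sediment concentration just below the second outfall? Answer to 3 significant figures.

56.2 mg/L

Mass balance: C = (0.1460·15.00 + 0.02200·440.0) / 0.1680 = 11.87/0.1680 = 70.65 mg/L; combined flow 0.1680 m³/s.
Travel time t = 11·1000 / 0.68 = 16180 s = 4.493 h.
Half-life 0.363 d → k = ln 2 / 0.363 = 1.909 d⁻¹.
Decay over the reach: 70.65·exp(−kt) = 70.65·0.6994 = 49.42 mg/L.
Second outfall: C = (0.1680·49.42 + 0.005340·269.0)/0.1733 = 56.18 mg/L.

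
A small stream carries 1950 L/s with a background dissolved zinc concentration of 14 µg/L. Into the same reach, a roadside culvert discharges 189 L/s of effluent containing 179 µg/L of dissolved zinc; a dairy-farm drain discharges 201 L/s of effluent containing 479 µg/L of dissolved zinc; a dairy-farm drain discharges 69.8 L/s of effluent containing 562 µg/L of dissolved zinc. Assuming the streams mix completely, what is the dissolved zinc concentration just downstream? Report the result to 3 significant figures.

Flow-weighted average: C = (1950·14.00 + 189.0·179.0 + 201.0·479.0 + 69.80·562.0) / 2410 = 196600/2410 = 81.60 µg/L.

81.6 µg/L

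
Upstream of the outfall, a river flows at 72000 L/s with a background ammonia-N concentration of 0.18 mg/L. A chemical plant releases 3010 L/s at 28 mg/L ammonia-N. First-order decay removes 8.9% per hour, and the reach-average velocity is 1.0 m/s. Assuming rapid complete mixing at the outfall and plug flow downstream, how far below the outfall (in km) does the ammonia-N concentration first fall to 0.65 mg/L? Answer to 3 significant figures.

26.7 km

After mixing, C = (72000·0.1800 + 3010·28.00) / 75010 = 97240/75010 = 1.296 mg/L.
8.9%/h lost → k = −ln(1 − 0.089) = 0.09321 h⁻¹.
Set 1.296·exp(−k·t) = 0.65 → t = ln(1.296/0.65)/k = 26660 s = 7.406 h.
Distance = v·t = 1.0·26660 = 26660 m = 26.66 km.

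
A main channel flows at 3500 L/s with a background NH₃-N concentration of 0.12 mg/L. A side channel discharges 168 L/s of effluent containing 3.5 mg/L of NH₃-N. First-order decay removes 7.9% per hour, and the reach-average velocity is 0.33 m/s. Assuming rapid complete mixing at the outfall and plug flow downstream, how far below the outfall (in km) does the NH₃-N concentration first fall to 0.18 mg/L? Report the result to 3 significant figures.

After mixing, C = (3500·0.1200 + 168.0·3.500) / 3668 = 1008/3668 = 0.2748 mg/L.
7.9%/h lost → k = −ln(1 − 0.079) = 0.08230 h⁻¹.
Set 0.2748·exp(−k·t) = 0.18 → t = ln(0.2748/0.18)/k = 18510 s = 5.141 h.
Distance = v·t = 0.33·18510 = 6108 m = 6.108 km.

6.11 km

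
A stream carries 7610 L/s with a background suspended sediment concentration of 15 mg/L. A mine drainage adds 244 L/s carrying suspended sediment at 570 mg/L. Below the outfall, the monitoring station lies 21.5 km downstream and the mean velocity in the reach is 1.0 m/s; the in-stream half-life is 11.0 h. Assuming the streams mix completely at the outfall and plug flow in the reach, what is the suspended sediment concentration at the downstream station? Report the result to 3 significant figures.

22.1 mg/L

After mixing, C = (7610·15.00 + 244.0·570.0) / 7854 = 253200/7854 = 32.24 mg/L.
Travel time t = 21.5·1000 / 1.0 = 21500 s = 5.972 h.
Half-life 11.0 h → k = ln 2 / 11.0 = 0.06301 h⁻¹ = 1.512 d⁻¹.
Decay over the reach: 32.24·exp(−kt) = 32.24·0.6864 = 22.13 mg/L.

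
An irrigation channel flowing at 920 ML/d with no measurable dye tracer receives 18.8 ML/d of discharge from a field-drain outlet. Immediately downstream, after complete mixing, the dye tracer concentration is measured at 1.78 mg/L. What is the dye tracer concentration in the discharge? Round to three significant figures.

Mass balance: 920.0·0 + 18.80·Cₑ = 938.8·1.780
→ Cₑ = (938.8·1.780 − 920.0·0) / 18.80 = 88.89 mg/L.

88.9 mg/L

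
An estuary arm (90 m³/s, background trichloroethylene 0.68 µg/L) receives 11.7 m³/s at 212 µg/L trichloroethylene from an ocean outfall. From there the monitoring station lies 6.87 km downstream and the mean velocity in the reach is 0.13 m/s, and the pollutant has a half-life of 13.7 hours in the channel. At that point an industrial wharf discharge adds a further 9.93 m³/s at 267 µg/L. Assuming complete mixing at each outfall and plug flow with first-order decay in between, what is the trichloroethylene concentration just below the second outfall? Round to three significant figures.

34.6 µg/L

Mixed concentration C = ΣQC/ΣQ = (90.00·0.6800 + 11.70·212.0) / 101.7 = 2542/101.7 = 24.99 µg/L; combined flow 101.7 m³/s.
Travel time t = 6.87·1000 / 0.13 = 52850 s = 14.68 h.
Half-life 13.7 h → k = ln 2 / 13.7 = 0.05059 h⁻¹ = 1.214 d⁻¹.
First-order decay: C = 24.99·exp(−k·t) = 24.99·0.4758 = 11.89 µg/L.
Second outfall: C = (101.7·11.89 + 9.930·267.0)/111.6 = 34.58 µg/L.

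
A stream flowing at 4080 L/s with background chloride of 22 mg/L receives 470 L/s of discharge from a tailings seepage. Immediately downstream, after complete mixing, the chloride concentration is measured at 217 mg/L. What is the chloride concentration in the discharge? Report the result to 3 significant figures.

1910 mg/L

Mass balance: 4080·22.00 + 470.0·Cₑ = 4550·217.0
→ Cₑ = (4550·217.0 − 4080·22.00) / 470.0 = 1910 mg/L.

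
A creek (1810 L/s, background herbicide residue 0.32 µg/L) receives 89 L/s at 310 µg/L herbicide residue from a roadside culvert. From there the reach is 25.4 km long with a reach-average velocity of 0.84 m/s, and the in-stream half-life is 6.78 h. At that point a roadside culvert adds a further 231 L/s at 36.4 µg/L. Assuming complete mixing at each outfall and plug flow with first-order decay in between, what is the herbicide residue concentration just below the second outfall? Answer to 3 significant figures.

9.55 µg/L

Flow-weighted average: C = (1810·0.3200 + 89.00·310.0) / 1899 = 28170/1899 = 14.83 µg/L; combined flow 1899 L/s.
Travel time t = 25.4·1000 / 0.84 = 30240 s = 8.399 h.
Half-life 6.78 h → k = ln 2 / 6.78 = 0.1022 h⁻¹ = 2.454 d⁻¹.
After decay, C = 14.83 × e^(−kt) = 14.83 × 0.4237 = 6.285 µg/L.
Second outfall: C = (1899·6.285 + 231.0·36.40)/2130 = 9.551 µg/L.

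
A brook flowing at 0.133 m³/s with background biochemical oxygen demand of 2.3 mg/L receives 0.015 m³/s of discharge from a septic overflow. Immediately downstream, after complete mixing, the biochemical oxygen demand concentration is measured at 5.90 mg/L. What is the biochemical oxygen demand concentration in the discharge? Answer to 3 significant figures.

Mass balance: 0.1330·2.300 + 0.01500·Cₑ = 0.1480·5.900
→ Cₑ = (0.1480·5.900 − 0.1330·2.300) / 0.01500 = 37.82 mg/L.

37.8 mg/L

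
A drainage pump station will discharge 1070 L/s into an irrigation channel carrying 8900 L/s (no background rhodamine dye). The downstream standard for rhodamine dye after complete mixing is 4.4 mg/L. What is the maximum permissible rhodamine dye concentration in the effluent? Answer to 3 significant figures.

At the limit, (Qr·Cr + Qe·Cₑ)/(Qr + Qe) = 4.4:
Cₑ = (9970·4.4 − 8900·0) / 1070 = 41.00 mg/L.

41.0 mg/L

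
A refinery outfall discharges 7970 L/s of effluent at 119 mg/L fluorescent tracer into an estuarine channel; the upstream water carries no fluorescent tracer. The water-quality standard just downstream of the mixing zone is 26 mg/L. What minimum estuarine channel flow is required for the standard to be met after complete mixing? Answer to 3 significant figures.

Set C_mix = 26: (Q·0 + 7970·119.0) / (Q + 7970) = 26
→ Q = 7970·(119.0 − 26)/(26 − 0) = 28510 L/s.

28500 L/s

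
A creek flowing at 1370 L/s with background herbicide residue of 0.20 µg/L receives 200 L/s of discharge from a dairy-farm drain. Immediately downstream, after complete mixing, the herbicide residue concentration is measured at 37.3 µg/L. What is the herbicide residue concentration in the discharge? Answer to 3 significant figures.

291 µg/L

Mass balance: 1370·0.2000 + 200.0·Cₑ = 1570·37.30
→ Cₑ = (1570·37.30 − 1370·0.2000) / 200.0 = 291.4 µg/L.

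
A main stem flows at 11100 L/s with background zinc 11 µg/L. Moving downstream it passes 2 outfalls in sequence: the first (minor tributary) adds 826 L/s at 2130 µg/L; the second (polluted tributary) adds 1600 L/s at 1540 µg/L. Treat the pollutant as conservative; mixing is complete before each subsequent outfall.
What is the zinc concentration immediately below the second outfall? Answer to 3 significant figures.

321 µg/L

Outfall 1: combined Q = 11930 L/s; C = (11100·11.00 + 826.0·2130)/11930 = 157.8 µg/L.
Outfall 2: combined Q = 13530 L/s; C = (11930·157.8 + 1600·1540)/13530 = 321.3 µg/L.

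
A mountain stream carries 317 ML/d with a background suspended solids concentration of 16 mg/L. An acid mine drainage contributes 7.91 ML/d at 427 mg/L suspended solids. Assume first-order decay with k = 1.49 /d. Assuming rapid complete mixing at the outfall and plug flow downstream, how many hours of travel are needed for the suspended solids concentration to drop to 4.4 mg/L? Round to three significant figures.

28.6 h

Mixed concentration C = ΣQC/ΣQ = (317.0·16.00 + 7.910·427.0) / 324.9 = 8450/324.9 = 26.01 mg/L.
26.01·exp(−k·t) = 4.4 → t = ln(26.01/4.4)/k = 103000 s = 28.62 h.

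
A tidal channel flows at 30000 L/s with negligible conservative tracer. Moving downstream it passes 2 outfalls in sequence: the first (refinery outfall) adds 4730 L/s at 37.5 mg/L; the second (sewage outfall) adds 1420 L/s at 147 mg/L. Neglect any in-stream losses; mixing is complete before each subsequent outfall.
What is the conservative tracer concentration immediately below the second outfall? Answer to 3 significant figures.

10.7 mg/L

Below outfall 1: Q → 34730 L/s, C = (30000·0 + 4730·37.50)/34730 = 5.107 mg/L.
Below outfall 2: Q → 36150 L/s, C = (34730·5.107 + 1420·147.0)/36150 = 10.68 mg/L.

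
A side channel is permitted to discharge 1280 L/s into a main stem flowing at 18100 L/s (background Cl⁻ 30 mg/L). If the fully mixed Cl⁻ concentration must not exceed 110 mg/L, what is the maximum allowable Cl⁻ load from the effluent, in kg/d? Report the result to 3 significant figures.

Mass balance at the limit: 18100·30.00 + 1280·Cₑ = 19380·110 → Cₑ = 1241 mg/L.
1280 L/s = 1.280 m³/s. Load = 1.280 m³/s × 1241 g/m³ × 86 400 s/d = 137300 kg/d.

137000 kg/d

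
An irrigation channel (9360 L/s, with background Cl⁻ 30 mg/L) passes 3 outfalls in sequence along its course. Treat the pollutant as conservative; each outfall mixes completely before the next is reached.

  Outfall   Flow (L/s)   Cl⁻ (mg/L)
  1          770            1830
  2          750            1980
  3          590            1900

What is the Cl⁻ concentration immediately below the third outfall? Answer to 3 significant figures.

After outfall 1: Q = 9360 + 770.0 = 10130 L/s; C = (9360·30.00 + 770.0·1830)/10130 = 166.8 mg/L.
After outfall 2: Q = 10130 + 750.0 = 10880 L/s; C = (10130·166.8 + 750.0·1980)/10880 = 291.8 mg/L.
After outfall 3: Q = 10880 + 590.0 = 11470 L/s; C = (10880·291.8 + 590.0·1900)/11470 = 374.5 mg/L.

375 mg/L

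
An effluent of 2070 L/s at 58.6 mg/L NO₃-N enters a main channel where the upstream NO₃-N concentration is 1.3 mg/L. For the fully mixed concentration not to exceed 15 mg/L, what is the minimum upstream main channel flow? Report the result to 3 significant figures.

Set C_mix = 15: (Q·1.300 + 2070·58.60) / (Q + 2070) = 15
→ Q = 2070·(58.60 − 15)/(15 − 1.300) = 6588 L/s.

6590 L/s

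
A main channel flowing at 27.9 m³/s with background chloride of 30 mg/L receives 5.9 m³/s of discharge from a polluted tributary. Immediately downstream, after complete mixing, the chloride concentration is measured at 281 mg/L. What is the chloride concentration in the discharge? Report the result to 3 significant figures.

1470 mg/L

Mass balance: 27.90·30.00 + 5.900·Cₑ = 33.80·281.0
→ Cₑ = (33.80·281.0 − 27.90·30.00) / 5.900 = 1468 mg/L.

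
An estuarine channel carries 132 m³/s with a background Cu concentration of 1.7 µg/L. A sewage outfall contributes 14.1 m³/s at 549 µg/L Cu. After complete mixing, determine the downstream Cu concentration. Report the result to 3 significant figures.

54.5 µg/L

Mass balance: C = (132.0·1.700 + 14.10·549.0) / 146.1 = 7965/146.1 = 54.52 µg/L.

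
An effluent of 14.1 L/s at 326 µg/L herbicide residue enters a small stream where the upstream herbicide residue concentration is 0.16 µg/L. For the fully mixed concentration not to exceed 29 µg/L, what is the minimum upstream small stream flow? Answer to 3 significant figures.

145 L/s

Set C_mix = 29: (Q·0.1600 + 14.10·326.0) / (Q + 14.10) = 29
→ Q = 14.10·(326.0 − 29)/(29 − 0.1600) = 145.2 L/s.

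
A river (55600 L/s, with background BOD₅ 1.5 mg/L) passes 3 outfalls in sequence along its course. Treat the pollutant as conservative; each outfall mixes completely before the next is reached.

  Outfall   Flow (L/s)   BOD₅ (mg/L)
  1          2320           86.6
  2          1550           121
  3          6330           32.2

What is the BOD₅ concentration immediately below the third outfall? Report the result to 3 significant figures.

Below outfall 1: Q → 57920 L/s, C = (55600·1.500 + 2320·86.60)/57920 = 4.909 mg/L.
Below outfall 2: Q → 59470 L/s, C = (57920·4.909 + 1550·121.0)/59470 = 7.934 mg/L.
Below outfall 3: Q → 65800 L/s, C = (59470·7.934 + 6330·32.20)/65800 = 10.27 mg/L.

10.3 mg/L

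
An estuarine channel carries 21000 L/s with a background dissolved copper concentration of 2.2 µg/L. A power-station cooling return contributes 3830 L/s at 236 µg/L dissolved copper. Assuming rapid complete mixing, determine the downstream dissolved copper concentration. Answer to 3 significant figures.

After mixing, C = (21000·2.200 + 3830·236.0) / 24830 = 950100/24830 = 38.26 µg/L.

38.3 µg/L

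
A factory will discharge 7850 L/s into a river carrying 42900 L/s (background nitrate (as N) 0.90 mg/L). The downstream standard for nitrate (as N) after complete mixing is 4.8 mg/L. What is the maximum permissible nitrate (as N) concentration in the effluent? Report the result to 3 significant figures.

At the limit, (Qr·Cr + Qe·Cₑ)/(Qr + Qe) = 4.8:
Cₑ = (50750·4.8 − 42900·0.9000) / 7850 = 26.11 mg/L.

26.1 mg/L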